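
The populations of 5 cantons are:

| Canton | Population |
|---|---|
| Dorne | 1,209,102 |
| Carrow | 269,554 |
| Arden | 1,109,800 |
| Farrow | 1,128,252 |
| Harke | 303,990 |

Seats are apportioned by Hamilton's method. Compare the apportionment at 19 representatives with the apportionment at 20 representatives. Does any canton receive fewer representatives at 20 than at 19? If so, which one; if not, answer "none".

Harke

At 19 seats: Dorne 6, Carrow 1, Arden 5, Farrow 5, Harke 2.
At 20 seats: Dorne 6, Carrow 1, Arden 6, Farrow 6, Harke 1.
Harke drops from 2 to 1.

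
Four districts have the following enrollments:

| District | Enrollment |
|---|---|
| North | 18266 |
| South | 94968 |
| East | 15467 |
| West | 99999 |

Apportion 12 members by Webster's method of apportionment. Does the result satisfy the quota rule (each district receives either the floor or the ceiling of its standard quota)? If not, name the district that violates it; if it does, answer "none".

Standard quotas: North 0.958, South 4.983, East 0.812, West 5.247.
Webster allocation: North 1, South 5, East 1, West 5.
Every allocation lies between the lower and upper quota.

none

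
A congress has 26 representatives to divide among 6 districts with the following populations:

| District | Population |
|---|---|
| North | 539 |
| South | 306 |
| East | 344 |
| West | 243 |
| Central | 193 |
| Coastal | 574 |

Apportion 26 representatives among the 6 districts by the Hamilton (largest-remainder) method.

Standard divisor: 2199 ÷ 26 ≈ 84.577.
Standard quotas: North 6.373, South 3.618, East 4.067, West 2.873, Central 2.282, Coastal 6.787.
Lower quotas: North 6, South 3, East 4, West 2, Central 2, Coastal 6 (sum 23, leaving 3 seats).
Remainders in descending order: West 0.873, Coastal 0.787, South 0.618, North 0.373, Central 0.282, East 0.067.
The surplus seats go to West, Coastal, South.

North 6, South 4, East 4, West 3, Central 2, Coastal 7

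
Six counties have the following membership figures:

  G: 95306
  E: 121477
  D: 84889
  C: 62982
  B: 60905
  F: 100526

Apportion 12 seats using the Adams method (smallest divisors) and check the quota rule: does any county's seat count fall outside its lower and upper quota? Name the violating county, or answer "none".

none

Standard quotas: G 2.174, E 2.771, D 1.936, C 1.437, B 1.389, F 2.293.
Adams allocation: G 2, E 2, D 2, C 2, B 2, F 2.
Every allocation lies between the lower and upper quota.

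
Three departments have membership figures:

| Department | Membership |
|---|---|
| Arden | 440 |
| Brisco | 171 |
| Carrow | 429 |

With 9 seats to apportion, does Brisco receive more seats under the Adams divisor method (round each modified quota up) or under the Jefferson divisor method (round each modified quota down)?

Adams: Arden 4, Brisco 2, Carrow 3.
Jefferson: Arden 4, Brisco 1, Carrow 4.
Brisco gets 2 under Adams and 1 under Jefferson.

Adams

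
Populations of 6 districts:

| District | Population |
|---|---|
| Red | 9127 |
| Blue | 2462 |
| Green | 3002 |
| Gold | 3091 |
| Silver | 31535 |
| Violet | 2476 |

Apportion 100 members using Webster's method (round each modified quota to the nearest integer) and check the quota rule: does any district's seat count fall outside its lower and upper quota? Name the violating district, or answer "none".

Standard quotas: Red 17.656, Blue 4.763, Green 5.807, Gold 5.980, Silver 61.004, Violet 4.790.
Webster allocation: Red 18, Blue 5, Green 6, Gold 6, Silver 60, Violet 5.
Silver has quota 61.004 (lower 61, upper 62) but receives 60 — outside the quota interval.

Silver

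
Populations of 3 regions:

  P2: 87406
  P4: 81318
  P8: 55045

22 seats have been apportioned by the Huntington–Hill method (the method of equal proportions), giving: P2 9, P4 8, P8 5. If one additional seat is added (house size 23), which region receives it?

P8

Priority for the next seat is population ÷ (√(s·(s+1))).
Priorities: P2 9213.401, P4 9583.418, P8 10049.796.
Highest priority: P8.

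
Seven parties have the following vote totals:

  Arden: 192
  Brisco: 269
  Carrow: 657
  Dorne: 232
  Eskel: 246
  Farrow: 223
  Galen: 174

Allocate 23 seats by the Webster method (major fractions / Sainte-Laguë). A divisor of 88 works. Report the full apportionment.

Arden: 2, Brisco: 3, Carrow: 7, Dorne: 3, Eskel: 3, Farrow: 3, Galen: 2

With modified divisor 88: modified quotas Arden 2.182, Brisco 3.057, Carrow 7.466, Dorne 2.636, Eskel 2.795, Farrow 2.534, Galen 1.977.
Rounding to the nearest integer: Arden 2, Brisco 3, Carrow 7, Dorne 3, Eskel 3, Farrow 3, Galen 2 (total 23).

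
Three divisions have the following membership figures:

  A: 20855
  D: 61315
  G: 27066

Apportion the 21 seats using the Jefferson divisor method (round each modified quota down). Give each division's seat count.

A 4; D 12; G 5

Standard divisor 109236/21 ≈ 5201.714; standard quotas: A 4.009, D 11.787, G 5.203.
Rounding down gives 4, 11, 5 = 20 seats, so the divisor must be adjusted.
With modified divisor 4900: modified quotas A 4.256, D 12.513, G 5.524.
Rounding down: A 4, D 12, G 5 (total 21).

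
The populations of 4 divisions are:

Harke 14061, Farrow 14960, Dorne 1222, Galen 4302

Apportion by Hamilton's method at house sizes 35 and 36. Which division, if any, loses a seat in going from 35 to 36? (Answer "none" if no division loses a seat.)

Galen

At 35 seats: Harke 14, Farrow 15, Dorne 1, Galen 5.
At 36 seats: Harke 15, Farrow 16, Dorne 1, Galen 4.
Galen drops from 5 to 4.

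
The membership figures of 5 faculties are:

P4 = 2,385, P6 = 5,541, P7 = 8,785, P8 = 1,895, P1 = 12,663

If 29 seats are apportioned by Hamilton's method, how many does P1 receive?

Standard divisor: 31269 ÷ 29 ≈ 1078.241.
Standard quotas: P4 2.2119, P6 5.1389, P7 8.1475, P8 1.7575, P1 11.7441.
Lower quotas: P4 2, P6 5, P7 8, P8 1, P1 11 (sum 27, leaving 2 seats).
Remainders in descending order: P8 0.7575, P1 0.7441, P4 0.2119, P7 0.1475, P6 0.1389.
Largest remainders: P8, P1 receive the extra seats.
P1 receives 12.

12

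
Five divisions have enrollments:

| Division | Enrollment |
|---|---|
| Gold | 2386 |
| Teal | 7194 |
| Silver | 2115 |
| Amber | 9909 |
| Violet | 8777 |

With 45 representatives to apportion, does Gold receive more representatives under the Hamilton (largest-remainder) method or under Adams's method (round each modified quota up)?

Adams

Hamilton: Gold 3, Teal 11, Silver 3, Amber 15, Violet 13.
Adams: Gold 4, Teal 11, Silver 3, Amber 14, Violet 13.
Gold gets 3 under Hamilton and 4 under Adams.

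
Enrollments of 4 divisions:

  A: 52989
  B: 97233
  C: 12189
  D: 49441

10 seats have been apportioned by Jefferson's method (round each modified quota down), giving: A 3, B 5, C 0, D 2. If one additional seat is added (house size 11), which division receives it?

D

Priority for the next seat is population ÷ (current seats + 1).
Priorities: A 13247.250, B 16205.500, C 12189.000, D 16480.333.
Highest priority: D.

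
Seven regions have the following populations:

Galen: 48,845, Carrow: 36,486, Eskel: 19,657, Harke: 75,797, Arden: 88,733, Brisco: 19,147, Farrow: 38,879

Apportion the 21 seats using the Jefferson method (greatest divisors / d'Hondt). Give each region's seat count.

Standard divisor 327544/21 ≈ 15597.333; standard quotas: Galen 3.132, Carrow 2.339, Eskel 1.260, Harke 4.860, Arden 5.689, Brisco 1.228, Farrow 2.493.
Rounding down gives 3, 2, 1, 4, 5, 1, 2 = 18 seats, so the divisor must be adjusted.
With modified divisor 12800: modified quotas Galen 3.816, Carrow 2.850, Eskel 1.536, Harke 5.922, Arden 6.932, Brisco 1.496, Farrow 3.037.
Rounding down: Galen 3, Carrow 2, Eskel 1, Harke 5, Arden 6, Brisco 1, Farrow 3 (total 21).

Galen=3; Carrow=2; Eskel=1; Harke=5; Arden=6; Brisco=1; Farrow=3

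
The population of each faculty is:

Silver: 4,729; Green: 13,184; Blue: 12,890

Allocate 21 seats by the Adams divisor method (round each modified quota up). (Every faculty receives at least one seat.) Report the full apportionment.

Standard divisor 30803/21 ≈ 1466.81; standard quotas: Silver 3.224, Green 8.988, Blue 8.788.
Rounding up gives 4, 9, 9 = 22 seats, so the divisor must be adjusted.
With modified divisor 1600: modified quotas Silver 2.956, Green 8.240, Blue 8.056.
Rounding up: Silver 3, Green 9, Blue 9 (total 21).

Silver=3, Green=9, Blue=9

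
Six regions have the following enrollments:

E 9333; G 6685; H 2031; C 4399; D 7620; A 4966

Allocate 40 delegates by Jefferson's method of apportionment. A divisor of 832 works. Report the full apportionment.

E 11, G 8, H 2, C 5, D 9, A 5

With modified divisor 832: modified quotas E 11.218, G 8.035, H 2.441, C 5.287, D 9.159, A 5.969.
Rounding down: E 11, G 8, H 2, C 5, D 9, A 5 (total 40).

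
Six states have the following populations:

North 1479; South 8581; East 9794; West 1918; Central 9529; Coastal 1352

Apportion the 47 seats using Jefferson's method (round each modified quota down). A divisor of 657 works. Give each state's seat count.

North 2, South 13, East 14, West 2, Central 14, Coastal 2

With modified divisor 657: modified quotas North 2.251, South 13.061, East 14.907, West 2.919, Central 14.504, Coastal 2.058.
Rounding down: North 2, South 13, East 14, West 2, Central 14, Coastal 2 (total 47).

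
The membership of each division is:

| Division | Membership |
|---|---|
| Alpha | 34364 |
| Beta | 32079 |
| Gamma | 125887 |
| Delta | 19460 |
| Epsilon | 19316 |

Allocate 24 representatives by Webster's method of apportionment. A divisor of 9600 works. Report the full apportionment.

Alpha 4; Beta 3; Gamma 13; Delta 2; Epsilon 2

With modified divisor 9600: modified quotas Alpha 3.580, Beta 3.342, Gamma 13.113, Delta 2.027, Epsilon 2.012.
Rounding to the nearest integer: Alpha 4, Beta 3, Gamma 13, Delta 2, Epsilon 2 (total 24).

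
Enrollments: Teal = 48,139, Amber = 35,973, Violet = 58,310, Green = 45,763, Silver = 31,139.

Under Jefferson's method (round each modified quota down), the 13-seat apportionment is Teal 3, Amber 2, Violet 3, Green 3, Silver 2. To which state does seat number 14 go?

Priority for the next seat is population ÷ (current seats + 1).
Priorities: Teal 12034.750, Amber 11991.000, Violet 14577.500, Green 11440.750, Silver 10379.667.
Highest priority: Violet.

Violet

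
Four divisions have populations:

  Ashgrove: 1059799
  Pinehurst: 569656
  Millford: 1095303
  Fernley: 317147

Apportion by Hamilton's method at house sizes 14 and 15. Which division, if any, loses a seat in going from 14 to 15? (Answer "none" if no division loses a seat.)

At 14 seats: Ashgrove 5, Pinehurst 3, Millford 5, Fernley 1.
At 15 seats: Ashgrove 5, Pinehurst 3, Millford 5, Fernley 2.
No division's allocation decreased.

none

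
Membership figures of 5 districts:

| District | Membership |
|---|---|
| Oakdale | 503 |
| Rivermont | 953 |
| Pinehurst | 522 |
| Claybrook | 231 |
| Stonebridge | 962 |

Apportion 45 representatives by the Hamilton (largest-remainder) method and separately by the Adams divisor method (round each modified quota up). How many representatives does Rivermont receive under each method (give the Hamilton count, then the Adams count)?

Hamilton: Oakdale 7, Rivermont 14, Pinehurst 7, Claybrook 3, Stonebridge 14.
Adams: Oakdale 7, Rivermont 13, Pinehurst 8, Claybrook 4, Stonebridge 13.
Rivermont gets 14 under Hamilton and 13 under Adams.

14 and 13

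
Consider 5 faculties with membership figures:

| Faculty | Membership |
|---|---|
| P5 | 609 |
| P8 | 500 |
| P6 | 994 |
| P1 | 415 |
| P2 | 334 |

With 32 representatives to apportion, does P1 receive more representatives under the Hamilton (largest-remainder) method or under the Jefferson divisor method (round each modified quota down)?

Hamilton: P5 7, P8 5, P6 11, P1 5, P2 4.
Jefferson: P5 7, P8 6, P6 11, P1 4, P2 4.
P1 gets 5 under Hamilton and 4 under Jefferson.

Hamilton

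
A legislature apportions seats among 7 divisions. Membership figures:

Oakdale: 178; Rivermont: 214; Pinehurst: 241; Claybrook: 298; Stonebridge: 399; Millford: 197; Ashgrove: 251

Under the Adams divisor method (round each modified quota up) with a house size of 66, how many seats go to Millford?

7

Standard divisor 1778/66 ≈ 26.939; standard quotas: Oakdale 6.607, Rivermont 7.944, Pinehurst 8.946, Claybrook 11.062, Stonebridge 14.811, Millford 7.313, Ashgrove 9.317.
Rounding up gives 7, 8, 9, 12, 15, 8, 10 = 69 seats, so the divisor must be adjusted.
With modified divisor 28.3: modified quotas Oakdale 6.290, Rivermont 7.562, Pinehurst 8.516, Claybrook 10.530, Stonebridge 14.099, Millford 6.961, Ashgrove 8.869.
Rounding up: Oakdale 7, Rivermont 8, Pinehurst 9, Claybrook 11, Stonebridge 15, Millford 7, Ashgrove 9 (total 66).
Millford receives 7.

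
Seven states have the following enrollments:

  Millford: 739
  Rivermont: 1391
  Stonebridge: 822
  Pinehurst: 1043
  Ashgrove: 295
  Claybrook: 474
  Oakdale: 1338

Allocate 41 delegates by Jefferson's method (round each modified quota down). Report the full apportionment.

Standard divisor 6102/41 ≈ 148.829; standard quotas: Millford 4.965, Rivermont 9.346, Stonebridge 5.523, Pinehurst 7.008, Ashgrove 1.982, Claybrook 3.185, Oakdale 8.990.
Rounding down gives 4, 9, 5, 7, 1, 3, 8 = 37 seats, so the divisor must be adjusted.
With modified divisor 138: modified quotas Millford 5.355, Rivermont 10.080, Stonebridge 5.957, Pinehurst 7.558, Ashgrove 2.138, Claybrook 3.435, Oakdale 9.696.
Rounding down: Millford 5, Rivermont 10, Stonebridge 5, Pinehurst 7, Ashgrove 2, Claybrook 3, Oakdale 9 (total 41).

Millford 5, Rivermont 10, Stonebridge 5, Pinehurst 7, Ashgrove 2, Claybrook 3, Oakdale 9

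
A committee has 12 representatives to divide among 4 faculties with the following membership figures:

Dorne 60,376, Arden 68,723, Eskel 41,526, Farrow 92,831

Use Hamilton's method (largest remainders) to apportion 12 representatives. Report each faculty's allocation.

The standard divisor is 263456/12 ≈ 21954.667.
Standard quotas: Dorne 2.7500, Arden 3.1302, Eskel 1.8914, Farrow 4.2283.
Lower quotas: Dorne 2, Arden 3, Eskel 1, Farrow 4 (sum 10, leaving 2 seats).
Remainders in descending order: Eskel 0.8914, Dorne 0.7500, Farrow 0.2283, Arden 0.1302.
Largest remainders: Eskel, Dorne receive the extra seats.

Dorne=3, Arden=3, Eskel=2, Farrow=4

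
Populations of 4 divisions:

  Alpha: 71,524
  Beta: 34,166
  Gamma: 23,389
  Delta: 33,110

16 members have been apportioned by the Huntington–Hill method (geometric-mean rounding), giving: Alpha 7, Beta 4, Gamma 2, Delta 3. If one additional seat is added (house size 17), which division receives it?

Delta

Priority for the next seat is population ÷ (√(s·(s+1))).
Priorities: Alpha 9557.797, Beta 7639.750, Gamma 9548.519, Delta 9558.034.
Highest priority: Delta.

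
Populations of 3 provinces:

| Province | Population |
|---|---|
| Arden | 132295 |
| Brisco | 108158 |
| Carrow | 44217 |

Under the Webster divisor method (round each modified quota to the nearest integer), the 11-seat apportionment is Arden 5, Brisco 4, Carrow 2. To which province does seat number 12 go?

Arden

Priority for the next seat is population ÷ (current seats + 0.5).
Priorities: Arden 24053.636, Brisco 24035.111, Carrow 17686.800.
Highest priority: Arden.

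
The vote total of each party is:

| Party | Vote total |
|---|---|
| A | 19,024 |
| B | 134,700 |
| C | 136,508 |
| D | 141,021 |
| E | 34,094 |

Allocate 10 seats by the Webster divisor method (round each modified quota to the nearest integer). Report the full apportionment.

Standard divisor 465347/10 ≈ 46534.7; standard quotas: A 0.409, B 2.895, C 2.933, D 3.030, E 0.733.
Rounding to the nearest integer gives A 0, B 3, C 3, D 3, E 1 — total 10, matching the house size, so no adjustment is needed.

A: 0; B: 3; C: 3; D: 3; E: 1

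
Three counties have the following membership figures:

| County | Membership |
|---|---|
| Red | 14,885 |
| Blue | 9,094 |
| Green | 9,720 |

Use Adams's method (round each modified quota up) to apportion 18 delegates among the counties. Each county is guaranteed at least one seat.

Standard divisor 33699/18 ≈ 1872.167; standard quotas: Red 7.951, Blue 4.857, Green 5.192.
Rounding up gives 8, 5, 6 = 19 seats, so the divisor must be adjusted.
With modified divisor 2000: modified quotas Red 7.442, Blue 4.547, Green 4.860.
Rounding up: Red 8, Blue 5, Green 5 (total 18).

Red 8; Blue 5; Green 5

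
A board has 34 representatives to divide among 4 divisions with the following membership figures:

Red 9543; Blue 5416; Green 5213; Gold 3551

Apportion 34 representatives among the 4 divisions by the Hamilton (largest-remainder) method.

Red 14, Blue 8, Green 7, Gold 5

Standard divisor: 23723 ÷ 34 ≈ 697.735.
Standard quotas: Red 13.6771, Blue 7.7623, Green 7.4713, Gold 5.0893.
Lower quotas: Red 13, Blue 7, Green 7, Gold 5 (sum 32, leaving 2 seats).
Remainders in descending order: Blue 0.7623, Red 0.6771, Green 0.4713, Gold 0.0893.
Largest remainders: Blue, Red receive the extra seats.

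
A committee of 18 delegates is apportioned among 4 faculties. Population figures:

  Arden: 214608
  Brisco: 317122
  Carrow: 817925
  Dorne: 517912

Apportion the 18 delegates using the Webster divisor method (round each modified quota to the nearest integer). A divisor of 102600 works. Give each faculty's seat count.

Arden 2, Brisco 3, Carrow 8, Dorne 5

With modified divisor 102600: modified quotas Arden 2.092, Brisco 3.091, Carrow 7.972, Dorne 5.048.
Rounding to the nearest integer: Arden 2, Brisco 3, Carrow 8, Dorne 5 (total 18).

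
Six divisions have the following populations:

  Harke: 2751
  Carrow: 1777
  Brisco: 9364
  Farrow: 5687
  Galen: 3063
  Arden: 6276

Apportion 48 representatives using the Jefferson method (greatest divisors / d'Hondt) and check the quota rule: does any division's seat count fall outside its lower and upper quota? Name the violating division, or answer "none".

none

Standard quotas: Harke 4.566, Carrow 2.950, Brisco 15.543, Farrow 9.440, Galen 5.084, Arden 10.417.
Jefferson allocation: Harke 4, Carrow 3, Brisco 16, Farrow 9, Galen 5, Arden 11.
Every allocation lies between the lower and upper quota.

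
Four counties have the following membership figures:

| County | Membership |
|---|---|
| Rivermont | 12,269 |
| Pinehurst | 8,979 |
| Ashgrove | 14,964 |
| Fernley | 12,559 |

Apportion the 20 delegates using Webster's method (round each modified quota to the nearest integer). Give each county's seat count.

Standard divisor 48771/20 ≈ 2438.55; standard quotas: Rivermont 5.031, Pinehurst 3.682, Ashgrove 6.136, Fernley 5.150.
Rounding to the nearest integer gives Rivermont 5, Pinehurst 4, Ashgrove 6, Fernley 5 — total 20, matching the house size, so no adjustment is needed.

Rivermont: 5, Pinehurst: 4, Ashgrove: 6, Fernley: 5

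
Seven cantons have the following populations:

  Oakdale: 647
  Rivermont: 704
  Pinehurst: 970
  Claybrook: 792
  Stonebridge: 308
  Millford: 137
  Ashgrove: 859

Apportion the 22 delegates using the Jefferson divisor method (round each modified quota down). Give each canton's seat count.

Oakdale: 3, Rivermont: 4, Pinehurst: 5, Claybrook: 4, Stonebridge: 1, Millford: 0, Ashgrove: 5

Standard divisor 4417/22 ≈ 200.773; standard quotas: Oakdale 3.223, Rivermont 3.506, Pinehurst 4.831, Claybrook 3.945, Stonebridge 1.534, Millford 0.682, Ashgrove 4.278.
Rounding down gives 3, 3, 4, 3, 1, 0, 4 = 18 seats, so the divisor must be adjusted.
With modified divisor 170: modified quotas Oakdale 3.806, Rivermont 4.141, Pinehurst 5.706, Claybrook 4.659, Stonebridge 1.812, Millford 0.806, Ashgrove 5.053.
Rounding down: Oakdale 3, Rivermont 4, Pinehurst 5, Claybrook 4, Stonebridge 1, Millford 0, Ashgrove 5 (total 22).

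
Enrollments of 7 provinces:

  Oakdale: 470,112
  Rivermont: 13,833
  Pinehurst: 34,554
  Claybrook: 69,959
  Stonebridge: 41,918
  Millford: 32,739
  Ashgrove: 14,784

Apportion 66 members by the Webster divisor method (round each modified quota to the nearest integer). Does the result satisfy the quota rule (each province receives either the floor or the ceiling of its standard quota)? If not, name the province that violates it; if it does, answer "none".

Oakdale

Standard quotas: Oakdale 45.770, Rivermont 1.347, Pinehurst 3.364, Claybrook 6.811, Stonebridge 4.081, Millford 3.187, Ashgrove 1.439.
Webster allocation: Oakdale 47, Rivermont 1, Pinehurst 3, Claybrook 7, Stonebridge 4, Millford 3, Ashgrove 1.
Oakdale has quota 45.770 (lower 45, upper 46) but receives 47 — outside the quota interval.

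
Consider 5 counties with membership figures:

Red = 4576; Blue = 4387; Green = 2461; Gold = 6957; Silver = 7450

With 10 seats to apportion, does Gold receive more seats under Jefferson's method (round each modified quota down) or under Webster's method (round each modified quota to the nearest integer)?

Jefferson

Jefferson: Red 2, Blue 1, Green 1, Gold 3, Silver 3.
Webster: Red 2, Blue 2, Green 1, Gold 2, Silver 3.
Gold gets 3 under Jefferson and 2 under Webster.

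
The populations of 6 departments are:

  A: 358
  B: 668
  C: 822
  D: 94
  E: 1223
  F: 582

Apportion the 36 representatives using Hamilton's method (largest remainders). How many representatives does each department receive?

A 3, B 6, C 8, D 1, E 12, F 6

The standard divisor is 3747/36 ≈ 104.083.
Standard quotas: A 3.440, B 6.418, C 7.898, D 0.903, E 11.750, F 5.592.
Lower quotas: A 3, B 6, C 7, D 0, E 11, F 5 (sum 32, leaving 4 seats).
Remainders in descending order: D 0.903, C 0.898, E 0.750, F 0.592, A 0.440, B 0.418.
The surplus seats go to D, C, E, F.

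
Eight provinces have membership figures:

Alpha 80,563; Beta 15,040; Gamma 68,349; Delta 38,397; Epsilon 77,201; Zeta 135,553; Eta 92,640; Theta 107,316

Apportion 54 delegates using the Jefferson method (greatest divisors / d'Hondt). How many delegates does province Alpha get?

7

Standard divisor 615059/54 ≈ 11389.981; standard quotas: Alpha 7.073, Beta 1.320, Gamma 6.001, Delta 3.371, Epsilon 6.778, Zeta 11.901, Eta 8.133, Theta 9.422.
Rounding down gives 7, 1, 6, 3, 6, 11, 8, 9 = 51 seats, so the divisor must be adjusted.
With modified divisor 10600: modified quotas Alpha 7.600, Beta 1.419, Gamma 6.448, Delta 3.622, Epsilon 7.283, Zeta 12.788, Eta 8.740, Theta 10.124.
Rounding down: Alpha 7, Beta 1, Gamma 6, Delta 3, Epsilon 7, Zeta 12, Eta 8, Theta 10 (total 54).
Alpha receives 7.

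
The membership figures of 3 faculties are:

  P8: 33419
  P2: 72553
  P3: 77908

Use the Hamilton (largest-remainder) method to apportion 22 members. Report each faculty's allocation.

Total 183880; standard divisor 183880/22 ≈ 8358.182.
Standard quotas: P8 3.9984, P2 8.6805, P3 9.3212.
Lower quotas: P8 3, P2 8, P3 9 (sum 20, leaving 2 seats).
Remainders in descending order: P8 0.9984, P2 0.6805, P3 0.3212.
Largest remainders: P8, P2 receive the extra seats.

P8: 4; P2: 9; P3: 9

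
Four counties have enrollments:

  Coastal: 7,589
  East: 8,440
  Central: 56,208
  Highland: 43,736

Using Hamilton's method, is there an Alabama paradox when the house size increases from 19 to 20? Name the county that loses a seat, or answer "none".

At 19 seats: Coastal 1, East 2, Central 9, Highland 7.
At 20 seats: Coastal 1, East 1, Central 10, Highland 8.
East drops from 2 to 1.

East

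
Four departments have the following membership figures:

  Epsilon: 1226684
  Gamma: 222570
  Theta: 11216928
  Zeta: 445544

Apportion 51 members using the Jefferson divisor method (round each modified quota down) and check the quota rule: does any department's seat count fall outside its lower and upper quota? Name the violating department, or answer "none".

Theta

Standard quotas: Epsilon 4.771, Gamma 0.866, Theta 43.630, Zeta 1.733.
Jefferson allocation: Epsilon 5, Gamma 0, Theta 45, Zeta 1.
Theta has quota 43.630 (lower 43, upper 44) but receives 45 — outside the quota interval.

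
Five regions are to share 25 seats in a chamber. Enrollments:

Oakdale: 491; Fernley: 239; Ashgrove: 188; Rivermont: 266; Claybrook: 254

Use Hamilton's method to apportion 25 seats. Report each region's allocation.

Oakdale: 9, Fernley: 4, Ashgrove: 3, Rivermont: 5, Claybrook: 4

Standard divisor: 1438 ÷ 25 ≈ 57.52.
Standard quotas: Oakdale 8.536, Fernley 4.155, Ashgrove 3.268, Rivermont 4.624, Claybrook 4.416.
Lower quotas: Oakdale 8, Fernley 4, Ashgrove 3, Rivermont 4, Claybrook 4 (sum 23, leaving 2 seats).
Remainders in descending order: Rivermont 0.624, Oakdale 0.536, Claybrook 0.416, Ashgrove 0.268, Fernley 0.155.
The surplus seats go to Rivermont, Oakdale.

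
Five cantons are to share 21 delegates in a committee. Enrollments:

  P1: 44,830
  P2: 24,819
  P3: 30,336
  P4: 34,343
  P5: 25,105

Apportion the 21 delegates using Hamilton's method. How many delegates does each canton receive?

P1 6; P2 3; P3 4; P4 5; P5 3

Total 159433; standard divisor 159433/21 ≈ 7592.048.
Standard quotas: P1 5.9049, P2 3.2691, P3 3.9958, P4 4.5235, P5 3.3067.
Lower quotas: P1 5, P2 3, P3 3, P4 4, P5 3 (sum 18, leaving 3 seats).
Remainders in descending order: P3 0.9958, P1 0.9049, P4 0.5235, P5 0.3067, P2 0.2691.
The surplus seats go to P3, P1, P4.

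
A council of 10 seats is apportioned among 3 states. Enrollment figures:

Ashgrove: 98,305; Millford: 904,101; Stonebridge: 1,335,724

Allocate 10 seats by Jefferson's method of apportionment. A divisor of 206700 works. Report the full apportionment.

With modified divisor 206700: modified quotas Ashgrove 0.476, Millford 4.374, Stonebridge 6.462.
Rounding down: Ashgrove 0, Millford 4, Stonebridge 6 (total 10).

Ashgrove: 0; Millford: 4; Stonebridge: 6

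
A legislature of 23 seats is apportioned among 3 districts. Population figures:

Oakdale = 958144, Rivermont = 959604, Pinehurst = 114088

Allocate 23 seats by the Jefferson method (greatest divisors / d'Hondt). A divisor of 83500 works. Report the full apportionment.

Oakdale=11, Rivermont=11, Pinehurst=1

With modified divisor 83500: modified quotas Oakdale 11.475, Rivermont 11.492, Pinehurst 1.366.
Rounding down: Oakdale 11, Rivermont 11, Pinehurst 1 (total 23).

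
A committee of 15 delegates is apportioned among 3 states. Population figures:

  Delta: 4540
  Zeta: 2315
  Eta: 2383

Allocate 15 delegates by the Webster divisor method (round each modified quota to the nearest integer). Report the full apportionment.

Delta 7, Zeta 4, Eta 4

Standard divisor 9238/15 ≈ 615.867; standard quotas: Delta 7.372, Zeta 3.759, Eta 3.869.
Rounding to the nearest integer gives Delta 7, Zeta 4, Eta 4 — total 15, matching the house size, so no adjustment is needed.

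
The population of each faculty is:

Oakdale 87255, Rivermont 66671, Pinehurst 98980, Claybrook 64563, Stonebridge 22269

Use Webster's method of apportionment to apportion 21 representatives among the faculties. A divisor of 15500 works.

With modified divisor 15500: modified quotas Oakdale 5.629, Rivermont 4.301, Pinehurst 6.386, Claybrook 4.165, Stonebridge 1.437.
Rounding to the nearest integer: Oakdale 6, Rivermont 4, Pinehurst 6, Claybrook 4, Stonebridge 1 (total 21).

Oakdale 6; Rivermont 4; Pinehurst 6; Claybrook 4; Stonebridge 1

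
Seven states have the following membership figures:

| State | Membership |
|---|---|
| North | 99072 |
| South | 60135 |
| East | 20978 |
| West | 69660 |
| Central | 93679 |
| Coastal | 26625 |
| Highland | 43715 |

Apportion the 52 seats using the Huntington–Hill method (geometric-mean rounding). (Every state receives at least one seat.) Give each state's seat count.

With divisor 8009: modified quotas North 12.370, South 7.508, East 2.619, West 8.698, Central 11.697, Coastal 3.324, Highland 5.458.
Geometric-mean thresholds: North √(12·13)=12.490, South √(7·8)=7.483, East √(2·3)=2.449, West √(8·9)=8.485, Central √(11·12)=11.489, Coastal √(3·4)=3.464, Highland √(5·6)=5.477.
Each quota rounded against its threshold gives North 12, South 8, East 3, West 9, Central 12, Coastal 3, Highland 5 (total 52).

North: 12, South: 8, East: 3, West: 9, Central: 12, Coastal: 3, Highland: 5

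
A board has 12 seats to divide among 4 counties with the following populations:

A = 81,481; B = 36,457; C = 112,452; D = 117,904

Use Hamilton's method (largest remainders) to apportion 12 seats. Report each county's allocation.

Total 348294; standard divisor 348294/12 ≈ 29024.5.
Standard quotas: A 2.8073, B 1.2561, C 3.8744, D 4.0622.
Lower quotas: A 2, B 1, C 3, D 4 (sum 10, leaving 2 seats).
Remainders in descending order: C 0.8744, A 0.8073, B 0.2561, D 0.0622.
The surplus seats go to C, A.

A 3, B 1, C 4, D 4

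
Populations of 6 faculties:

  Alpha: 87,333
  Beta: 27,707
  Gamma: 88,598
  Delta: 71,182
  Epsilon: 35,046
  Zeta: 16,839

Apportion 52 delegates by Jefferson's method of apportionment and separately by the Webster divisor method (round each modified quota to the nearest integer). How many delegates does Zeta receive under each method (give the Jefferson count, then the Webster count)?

2 and 3

Jefferson: Alpha 14, Beta 4, Gamma 15, Delta 12, Epsilon 5, Zeta 2.
Webster: Alpha 14, Beta 4, Gamma 14, Delta 11, Epsilon 6, Zeta 3.
Zeta gets 2 under Jefferson and 3 under Webster.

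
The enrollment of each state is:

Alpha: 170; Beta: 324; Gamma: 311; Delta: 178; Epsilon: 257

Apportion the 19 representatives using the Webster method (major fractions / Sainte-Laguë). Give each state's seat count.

Standard divisor 1240/19 ≈ 65.263; standard quotas: Alpha 2.605, Beta 4.965, Gamma 4.765, Delta 2.727, Epsilon 3.938.
Rounding to the nearest integer gives 3, 5, 5, 3, 4 = 20 seats, so the divisor must be adjusted.
With modified divisor 68.6: modified quotas Alpha 2.478, Beta 4.723, Gamma 4.534, Delta 2.595, Epsilon 3.746.
Rounding to the nearest integer: Alpha 2, Beta 5, Gamma 5, Delta 3, Epsilon 4 (total 19).

Alpha 2; Beta 5; Gamma 5; Delta 3; Epsilon 4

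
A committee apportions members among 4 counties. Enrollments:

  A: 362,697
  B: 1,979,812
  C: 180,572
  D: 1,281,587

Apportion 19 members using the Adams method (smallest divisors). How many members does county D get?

Standard divisor 3804668/19 ≈ 200245.684; standard quotas: A 1.811, B 9.887, C 0.902, D 6.400.
Rounding up gives 2, 10, 1, 7 = 20 seats, so the divisor must be adjusted.
With modified divisor 216800: modified quotas A 1.673, B 9.132, C 0.833, D 5.911.
Rounding up: A 2, B 10, C 1, D 6 (total 19).
D receives 6.

6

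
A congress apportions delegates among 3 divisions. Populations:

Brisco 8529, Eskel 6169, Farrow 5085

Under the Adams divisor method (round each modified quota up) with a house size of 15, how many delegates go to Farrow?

Standard divisor 19783/15 ≈ 1318.867; standard quotas: Brisco 6.467, Eskel 4.678, Farrow 3.856.
Rounding up gives 7, 5, 4 = 16 seats, so the divisor must be adjusted.
With modified divisor 1500: modified quotas Brisco 5.686, Eskel 4.113, Farrow 3.390.
Rounding up: Brisco 6, Eskel 5, Farrow 4 (total 15).
Farrow receives 4.

4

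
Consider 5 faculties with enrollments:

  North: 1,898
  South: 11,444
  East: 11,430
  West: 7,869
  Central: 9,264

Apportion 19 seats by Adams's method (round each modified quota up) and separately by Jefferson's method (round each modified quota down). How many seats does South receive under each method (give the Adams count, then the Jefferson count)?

Adams: North 1, South 5, East 5, West 4, Central 4.
Jefferson: North 0, South 6, East 5, West 4, Central 4.
South gets 5 under Adams and 6 under Jefferson.

5 and 6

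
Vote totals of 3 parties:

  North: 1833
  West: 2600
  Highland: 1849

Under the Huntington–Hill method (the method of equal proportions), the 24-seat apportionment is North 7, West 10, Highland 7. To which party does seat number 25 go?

Priority for the next seat is population ÷ (√(s·(s+1))).
Priorities: North 244.945, West 247.900, Highland 247.083.
Highest priority: West.

West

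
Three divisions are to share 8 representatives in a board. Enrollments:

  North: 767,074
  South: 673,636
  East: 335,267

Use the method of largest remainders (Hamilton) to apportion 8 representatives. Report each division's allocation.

The standard divisor is 1775977/8 ≈ 221997.125.
Standard quotas: North 3.4553, South 3.0344, East 1.5102.
Lower quotas: North 3, South 3, East 1 (sum 7, leaving 1 seat).
Remainders in descending order: East 0.5102, North 0.4553, South 0.0344.
The surplus seat goes to East.

North=3, South=3, East=2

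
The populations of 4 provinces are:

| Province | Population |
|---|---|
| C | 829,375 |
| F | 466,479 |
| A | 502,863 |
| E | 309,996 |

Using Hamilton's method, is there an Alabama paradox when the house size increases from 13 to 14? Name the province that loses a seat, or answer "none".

At 13 seats: C 5, F 3, A 3, E 2.
At 14 seats: C 6, F 3, A 3, E 2.
No province's allocation decreased.

none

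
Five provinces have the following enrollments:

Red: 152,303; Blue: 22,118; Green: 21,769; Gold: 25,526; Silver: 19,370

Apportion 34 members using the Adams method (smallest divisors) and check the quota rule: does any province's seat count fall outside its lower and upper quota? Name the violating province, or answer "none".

none

Standard quotas: Red 21.479, Blue 3.119, Green 3.070, Gold 3.600, Silver 2.732.
Adams allocation: Red 21, Blue 3, Green 3, Gold 4, Silver 3.
Every allocation lies between the lower and upper quota.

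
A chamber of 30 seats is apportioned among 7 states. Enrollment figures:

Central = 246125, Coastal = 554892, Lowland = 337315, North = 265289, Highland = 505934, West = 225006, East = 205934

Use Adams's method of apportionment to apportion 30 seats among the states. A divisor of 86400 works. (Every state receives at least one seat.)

Central: 3, Coastal: 7, Lowland: 4, North: 4, Highland: 6, West: 3, East: 3

With modified divisor 86400: modified quotas Central 2.849, Coastal 6.422, Lowland 3.904, North 3.070, Highland 5.856, West 2.604, East 2.383.
Rounding up: Central 3, Coastal 7, Lowland 4, North 4, Highland 6, West 3, East 3 (total 30).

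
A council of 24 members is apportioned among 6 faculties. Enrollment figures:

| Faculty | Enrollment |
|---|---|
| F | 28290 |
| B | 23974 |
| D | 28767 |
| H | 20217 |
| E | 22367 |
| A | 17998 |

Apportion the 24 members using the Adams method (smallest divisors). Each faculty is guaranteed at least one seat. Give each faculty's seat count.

F: 5, B: 4, D: 5, H: 3, E: 4, A: 3

Standard divisor 141613/24 ≈ 5900.542; standard quotas: F 4.794, B 4.063, D 4.875, H 3.426, E 3.791, A 3.050.
Rounding up gives 5, 5, 5, 4, 4, 4 = 27 seats, so the divisor must be adjusted.
With modified divisor 6900: modified quotas F 4.100, B 3.474, D 4.169, H 2.930, E 3.242, A 2.608.
Rounding up: F 5, B 4, D 5, H 3, E 4, A 3 (total 24).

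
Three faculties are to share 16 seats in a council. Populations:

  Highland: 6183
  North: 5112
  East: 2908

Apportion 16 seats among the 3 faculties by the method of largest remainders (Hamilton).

Highland=7; North=6; East=3

The standard divisor is 14203/16 ≈ 887.688.
Standard quotas: Highland 6.9653, North 5.7588, East 3.2759.
Lower quotas: Highland 6, North 5, East 3 (sum 14, leaving 2 seats).
Remainders in descending order: Highland 0.9653, North 0.7588, East 0.2759.
Largest remainders: Highland, North receive the extra seats.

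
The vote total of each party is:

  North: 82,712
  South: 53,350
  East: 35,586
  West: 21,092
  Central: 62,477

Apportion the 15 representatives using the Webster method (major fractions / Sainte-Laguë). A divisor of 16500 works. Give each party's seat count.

North: 5, South: 3, East: 2, West: 1, Central: 4

With modified divisor 16500: modified quotas North 5.013, South 3.233, East 2.157, West 1.278, Central 3.786.
Rounding to the nearest integer: North 5, South 3, East 2, West 1, Central 4 (total 15).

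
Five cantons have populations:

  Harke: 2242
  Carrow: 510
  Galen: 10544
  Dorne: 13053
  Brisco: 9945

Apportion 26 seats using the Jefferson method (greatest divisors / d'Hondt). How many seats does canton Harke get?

1

Standard divisor 36294/26 ≈ 1395.923; standard quotas: Harke 1.606, Carrow 0.365, Galen 7.553, Dorne 9.351, Brisco 7.124.
Rounding down gives 1, 0, 7, 9, 7 = 24 seats, so the divisor must be adjusted.
With modified divisor 1300: modified quotas Harke 1.725, Carrow 0.392, Galen 8.111, Dorne 10.041, Brisco 7.650.
Rounding down: Harke 1, Carrow 0, Galen 8, Dorne 10, Brisco 7 (total 26).
Harke receives 1.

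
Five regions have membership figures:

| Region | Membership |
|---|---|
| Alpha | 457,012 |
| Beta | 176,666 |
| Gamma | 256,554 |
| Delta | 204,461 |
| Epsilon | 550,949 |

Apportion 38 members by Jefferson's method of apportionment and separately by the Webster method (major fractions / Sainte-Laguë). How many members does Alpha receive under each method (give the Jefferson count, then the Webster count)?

11 and 10

Jefferson: Alpha 11, Beta 4, Gamma 6, Delta 4, Epsilon 13.
Webster: Alpha 10, Beta 4, Gamma 6, Delta 5, Epsilon 13.
Alpha gets 11 under Jefferson and 10 under Webster.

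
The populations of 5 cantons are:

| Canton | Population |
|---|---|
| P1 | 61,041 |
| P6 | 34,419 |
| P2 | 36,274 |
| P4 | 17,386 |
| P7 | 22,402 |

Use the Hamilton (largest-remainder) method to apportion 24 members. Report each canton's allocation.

P1 9; P6 5; P2 5; P4 2; P7 3

Standard divisor: 171522 ÷ 24 ≈ 7146.75.
Standard quotas: P1 8.5411, P6 4.8160, P2 5.0756, P4 2.4327, P7 3.1346.
Lower quotas: P1 8, P6 4, P2 5, P4 2, P7 3 (sum 22, leaving 2 seats).
Remainders in descending order: P6 0.8160, P1 0.5411, P4 0.4327, P7 0.1346, P2 0.0756.
The surplus seats go to P6, P1.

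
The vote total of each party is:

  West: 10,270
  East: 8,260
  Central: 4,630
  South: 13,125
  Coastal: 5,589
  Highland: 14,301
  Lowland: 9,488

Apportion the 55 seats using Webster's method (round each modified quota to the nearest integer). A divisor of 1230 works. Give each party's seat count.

West 8, East 7, Central 4, South 11, Coastal 5, Highland 12, Lowland 8

With modified divisor 1230: modified quotas West 8.350, East 6.715, Central 3.764, South 10.671, Coastal 4.544, Highland 11.627, Lowland 7.714.
Rounding to the nearest integer: West 8, East 7, Central 4, South 11, Coastal 5, Highland 12, Lowland 8 (total 55).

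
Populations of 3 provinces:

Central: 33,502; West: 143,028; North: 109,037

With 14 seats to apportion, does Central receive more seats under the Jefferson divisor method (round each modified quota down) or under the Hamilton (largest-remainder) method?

Hamilton

Jefferson: Central 1, West 7, North 6.
Hamilton: Central 2, West 7, North 5.
Central gets 1 under Jefferson and 2 under Hamilton.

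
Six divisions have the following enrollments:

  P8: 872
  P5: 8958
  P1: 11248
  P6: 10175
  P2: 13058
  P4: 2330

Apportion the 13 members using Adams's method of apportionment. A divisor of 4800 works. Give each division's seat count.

P8 1, P5 2, P1 3, P6 3, P2 3, P4 1

With modified divisor 4800: modified quotas P8 0.182, P5 1.866, P1 2.343, P6 2.120, P2 2.720, P4 0.485.
Rounding up: P8 1, P5 2, P1 3, P6 3, P2 3, P4 1 (total 13).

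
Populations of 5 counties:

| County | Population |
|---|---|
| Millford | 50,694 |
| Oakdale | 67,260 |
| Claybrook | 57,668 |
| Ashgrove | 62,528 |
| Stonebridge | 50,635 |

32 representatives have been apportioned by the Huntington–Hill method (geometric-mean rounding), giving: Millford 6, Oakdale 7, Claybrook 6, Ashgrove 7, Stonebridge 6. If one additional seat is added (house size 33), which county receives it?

Oakdale

Priority for the next seat is population ÷ (√(s·(s+1))).
Priorities: Millford 7822.254, Oakdale 8987.996, Claybrook 8898.366, Ashgrove 8355.655, Stonebridge 7813.150.
Highest priority: Oakdale.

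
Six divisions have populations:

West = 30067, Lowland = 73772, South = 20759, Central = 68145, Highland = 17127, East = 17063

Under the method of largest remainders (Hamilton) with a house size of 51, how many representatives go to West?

Standard divisor: 226933 ÷ 51 ≈ 4449.667.
Standard quotas: West 6.7571, Lowland 16.5792, South 4.6653, Central 15.3146, Highland 3.8491, East 3.8347.
Lower quotas: West 6, Lowland 16, South 4, Central 15, Highland 3, East 3 (sum 47, leaving 4 seats).
Remainders in descending order: Highland 0.8491, East 0.8347, West 0.7571, South 0.6653, Lowland 0.5792, Central 0.3146.
The surplus seats go to Highland, East, West, South.
West receives 7.

7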